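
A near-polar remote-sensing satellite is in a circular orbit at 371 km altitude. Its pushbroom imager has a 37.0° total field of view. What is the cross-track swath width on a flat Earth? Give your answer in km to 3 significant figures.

Half-angle = 37.0°/2 = 18.5°.
Swath width ≈ 2h·tan(θ/2) = 2 × 371 × tan(18.5°) = 248.3 km.

248 km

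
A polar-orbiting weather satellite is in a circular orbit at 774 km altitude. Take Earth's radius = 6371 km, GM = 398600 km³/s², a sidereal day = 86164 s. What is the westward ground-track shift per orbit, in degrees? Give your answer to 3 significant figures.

Semi-major axis a = 6371 + 774 = 7145 km. Period T = 2π√(a³/μ) = 2π√(7145³/398600) = 6010.6 s = 100.18 min.
During one orbit Earth rotates (6010.6 / 86164) × 360° = 25.11°.

25.1°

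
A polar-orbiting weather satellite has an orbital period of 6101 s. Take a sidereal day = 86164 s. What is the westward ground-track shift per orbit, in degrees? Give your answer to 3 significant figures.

During one orbit Earth rotates (6101.0 / 86164) × 360° = 25.49°.

25.5°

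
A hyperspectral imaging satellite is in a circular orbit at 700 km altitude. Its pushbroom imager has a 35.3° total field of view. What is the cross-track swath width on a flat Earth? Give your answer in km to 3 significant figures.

445 km

Half-angle = 35.3°/2 = 17.65°.
Swath width ≈ 2h·tan(θ/2) = 2 × 700 × tan(17.65°) = 445.5 km.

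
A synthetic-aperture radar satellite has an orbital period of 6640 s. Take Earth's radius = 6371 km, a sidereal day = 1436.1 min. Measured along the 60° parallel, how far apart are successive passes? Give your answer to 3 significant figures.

1540 km

Node shift per orbit = (6640.0/86166) × 360° = 27.74°.
Equatorial spacing = 27.74 × 111.2 km/° = 3085 km.
At 60° latitude, spacing = 3085 × cos(60°) = 1542 km.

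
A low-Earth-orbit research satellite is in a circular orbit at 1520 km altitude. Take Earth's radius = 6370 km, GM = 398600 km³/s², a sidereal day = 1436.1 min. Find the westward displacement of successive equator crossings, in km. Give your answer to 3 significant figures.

Semi-major axis a = 6370 + 1520 = 7890 km. Period T = 2π√(a³/μ) = 2π√(7890³/398600) = 6974.7 s = 116.25 min.
During one orbit Earth rotates (6974.7 / 86166) × 360° = 29.14°.
At the equator that is 29.14° × (2π·6370/360) km/° = 29.14 × 111.2 = 3240 km.

3240 km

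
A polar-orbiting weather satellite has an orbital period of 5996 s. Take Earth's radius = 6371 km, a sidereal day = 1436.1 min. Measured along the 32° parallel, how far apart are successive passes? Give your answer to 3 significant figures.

2360 km

Node shift per orbit = (5996.0/86166) × 360° = 25.05°.
Equatorial spacing = 25.05 × 111.2 km/° = 2786 km.
At 32° latitude, spacing = 2786 × cos(32°) = 2362 km.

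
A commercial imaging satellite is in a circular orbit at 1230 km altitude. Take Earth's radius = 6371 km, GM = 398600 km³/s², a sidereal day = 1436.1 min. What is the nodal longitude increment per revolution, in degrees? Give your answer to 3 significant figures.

Semi-major axis a = 6371 + 1230 = 7601 km. Period T = 2π√(a³/μ) = 2π√(7601³/398600) = 6595.0 s = 109.92 min.
During one orbit Earth rotates (6595.0 / 86166) × 360° = 27.55°.

27.6°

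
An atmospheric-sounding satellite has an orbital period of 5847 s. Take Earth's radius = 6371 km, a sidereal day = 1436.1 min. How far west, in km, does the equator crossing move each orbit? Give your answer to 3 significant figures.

2720 km

During one orbit Earth rotates (5847.0 / 86166) × 360° = 24.43°.
At the equator that is 24.43° × (2π·6371/360) km/° = 24.43 × 111.2 = 2716 km.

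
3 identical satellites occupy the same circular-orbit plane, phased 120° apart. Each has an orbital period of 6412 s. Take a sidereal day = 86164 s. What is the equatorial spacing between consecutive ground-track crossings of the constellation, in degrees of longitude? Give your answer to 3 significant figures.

8.93°

Single-satellite node shift = (6412.0/86164) × 360° = 26.79°.
With 3 satellites evenly phased, successive equator crossings are 26.79/3 = 8.930° apart.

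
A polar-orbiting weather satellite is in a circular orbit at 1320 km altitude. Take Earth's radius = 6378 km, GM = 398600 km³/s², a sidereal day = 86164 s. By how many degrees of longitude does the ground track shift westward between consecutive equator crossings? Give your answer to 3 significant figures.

Semi-major axis a = 6378 + 1320 = 7698 km. Period T = 2π√(a³/μ) = 2π√(7698³/398600) = 6721.7 s = 112.03 min.
During one orbit Earth rotates (6721.7 / 86164) × 360° = 28.08°.

28.1°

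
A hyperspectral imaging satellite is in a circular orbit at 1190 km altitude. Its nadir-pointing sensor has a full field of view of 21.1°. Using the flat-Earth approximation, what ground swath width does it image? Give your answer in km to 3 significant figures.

443 km

Half-angle = 21.1°/2 = 10.55°.
Swath width ≈ 2h·tan(θ/2) = 2 × 1190 × tan(10.55°) = 443.3 km.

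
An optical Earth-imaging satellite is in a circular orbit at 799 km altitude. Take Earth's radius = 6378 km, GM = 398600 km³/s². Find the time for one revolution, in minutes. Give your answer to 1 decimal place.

Semi-major axis a = 6378 + 799 = 7177 km. Period T = 2π√(a³/μ) = 2π√(7177³/398600) = 6051.0 s = 100.85 min.

100.8 min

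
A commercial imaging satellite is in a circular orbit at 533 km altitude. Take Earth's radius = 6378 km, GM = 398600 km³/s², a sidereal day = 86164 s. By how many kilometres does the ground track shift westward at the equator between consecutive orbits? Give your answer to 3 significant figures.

Semi-major axis a = 6378 + 533 = 6911 km. Period T = 2π√(a³/μ) = 2π√(6911³/398600) = 5717.7 s = 95.30 min.
During one orbit Earth rotates (5717.7 / 86164) × 360° = 23.89°.
At the equator that is 23.89° × (2π·6378/360) km/° = 23.89 × 111.3 = 2659 km.

2660 km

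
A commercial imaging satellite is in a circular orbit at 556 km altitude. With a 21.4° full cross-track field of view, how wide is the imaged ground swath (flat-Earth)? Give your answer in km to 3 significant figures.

210 km

Half-angle = 21.4°/2 = 10.7°.
Swath width ≈ 2h·tan(θ/2) = 2 × 556 × tan(10.7°) = 210.1 km.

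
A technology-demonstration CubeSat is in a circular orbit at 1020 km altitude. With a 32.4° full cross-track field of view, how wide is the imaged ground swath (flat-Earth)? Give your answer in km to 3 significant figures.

Half-angle = 32.4°/2 = 16.2°.
Swath width ≈ 2h·tan(θ/2) = 2 × 1020 × tan(16.2°) = 592.7 km.

593 km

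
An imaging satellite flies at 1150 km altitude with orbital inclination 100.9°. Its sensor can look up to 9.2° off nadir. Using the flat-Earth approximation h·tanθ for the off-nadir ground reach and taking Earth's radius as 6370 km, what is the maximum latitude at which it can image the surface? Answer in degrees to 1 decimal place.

Retrograde orbit: the ground track reaches ±(180° − i) = ±(180 − 100.9) = ±79.1°.
Sensor half-swath on the ground ≈ 1150·tan(9.2°) = 186 km = 1.68° of latitude.
Maximum observable latitude ≈ 79.1 + 1.68 = 80.8°.

80.8°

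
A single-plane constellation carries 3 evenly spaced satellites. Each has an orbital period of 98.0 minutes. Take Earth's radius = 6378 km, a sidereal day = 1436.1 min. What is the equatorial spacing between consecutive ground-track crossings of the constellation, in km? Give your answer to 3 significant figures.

912 km

T = 98.0 min = 5880.0 s.
Single-satellite node shift = (5880.0/86166) × 360° = 24.57°.
With 3 satellites evenly phased, successive equator crossings are 24.57/3 = 8.189° apart.
That is 8.189 × 111.3 = 912 km at the equator.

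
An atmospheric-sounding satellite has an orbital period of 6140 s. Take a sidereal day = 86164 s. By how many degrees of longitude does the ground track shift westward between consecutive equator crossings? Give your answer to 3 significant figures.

25.7°

During one orbit Earth rotates (6140.0 / 86164) × 360° = 25.65°.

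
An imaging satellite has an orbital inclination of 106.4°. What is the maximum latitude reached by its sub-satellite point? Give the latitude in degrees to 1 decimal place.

73.6°

Retrograde orbit: the ground track reaches ±(180° − i) = ±(180 − 106.4) = ±73.6°.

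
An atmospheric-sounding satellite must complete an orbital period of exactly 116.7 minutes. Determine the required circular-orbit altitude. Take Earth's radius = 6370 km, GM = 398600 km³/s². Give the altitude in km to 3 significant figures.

T = 116.7 min = 7002.0 s.
From T = 2π√(a³/μ): a = (μ T²/4π²)^(1/3) = (398600 × 7002.0² / 4π²)^(1/3) = 7911 km.
Altitude h = a − R = 7911 − 6370 = 1541 km.

1540 km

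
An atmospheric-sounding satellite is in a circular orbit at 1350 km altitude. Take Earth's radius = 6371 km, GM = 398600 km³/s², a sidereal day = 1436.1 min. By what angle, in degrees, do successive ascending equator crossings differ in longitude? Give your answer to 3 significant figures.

Semi-major axis a = 6371 + 1350 = 7721 km. Period T = 2π√(a³/μ) = 2π√(7721³/398600) = 6751.8 s = 112.53 min.
During one orbit Earth rotates (6751.8 / 86166) × 360° = 28.21°.

28.2°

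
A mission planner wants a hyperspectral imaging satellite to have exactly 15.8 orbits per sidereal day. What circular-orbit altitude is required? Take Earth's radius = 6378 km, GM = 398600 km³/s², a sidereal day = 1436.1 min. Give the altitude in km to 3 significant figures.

318 km

Required period T = 86166 / 15.8 = 5453.5 s.
From T = 2π√(a³/μ): a = (μ T²/4π²)^(1/3) = (398600 × 5453.5² / 4π²)^(1/3) = 6696 km.
Altitude h = a − R = 6696 − 6378 = 318 km.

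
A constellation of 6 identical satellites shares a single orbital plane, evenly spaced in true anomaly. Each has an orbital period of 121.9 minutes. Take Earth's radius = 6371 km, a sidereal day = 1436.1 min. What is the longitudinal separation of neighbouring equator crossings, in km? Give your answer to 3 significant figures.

T = 121.9 min = 7314.0 s.
Single-satellite node shift = (7314.0/86166) × 360° = 30.56°.
With 6 satellites evenly phased, successive equator crossings are 30.56/6 = 5.093° apart.
That is 5.093 × 111.2 = 566 km at the equator.

566 km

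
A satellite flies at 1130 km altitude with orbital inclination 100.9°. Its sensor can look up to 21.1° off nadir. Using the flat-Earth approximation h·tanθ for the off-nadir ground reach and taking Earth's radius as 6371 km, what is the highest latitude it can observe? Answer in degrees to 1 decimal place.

Retrograde orbit: the ground track reaches ±(180° − i) = ±(180 − 100.9) = ±79.1°.
Sensor half-swath on the ground ≈ 1130·tan(21.1°) = 436 km = 3.92° of latitude.
Maximum observable latitude ≈ 79.1 + 3.92 = 83.0°.

83.0°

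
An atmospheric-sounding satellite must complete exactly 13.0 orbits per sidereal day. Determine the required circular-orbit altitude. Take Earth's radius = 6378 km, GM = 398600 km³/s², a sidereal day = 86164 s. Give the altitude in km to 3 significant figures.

1250 km

Required period T = 86164 / 13.0 = 6628.0 s.
From T = 2π√(a³/μ): a = (μ T²/4π²)^(1/3) = (398600 × 6628.0² / 4π²)^(1/3) = 7626 km.
Altitude h = a − R = 7626 − 6378 = 1248 km.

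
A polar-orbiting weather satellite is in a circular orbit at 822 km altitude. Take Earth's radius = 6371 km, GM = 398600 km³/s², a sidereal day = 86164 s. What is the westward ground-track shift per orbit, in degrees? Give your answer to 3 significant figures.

Semi-major axis a = 6371 + 822 = 7193 km. Period T = 2π√(a³/μ) = 2π√(7193³/398600) = 6071.2 s = 101.19 min.
During one orbit Earth rotates (6071.2 / 86164) × 360° = 25.37°.

25.4°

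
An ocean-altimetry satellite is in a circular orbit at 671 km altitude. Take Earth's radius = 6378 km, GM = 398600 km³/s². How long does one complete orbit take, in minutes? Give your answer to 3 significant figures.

Semi-major axis a = 6378 + 671 = 7049 km. Period T = 2π√(a³/μ) = 2π√(7049³/398600) = 5889.8 s = 98.16 min.

98.2 min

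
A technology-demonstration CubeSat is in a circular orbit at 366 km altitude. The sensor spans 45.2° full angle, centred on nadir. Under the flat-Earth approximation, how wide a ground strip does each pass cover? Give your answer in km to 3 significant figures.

Half-angle = 45.2°/2 = 22.6°.
Swath width ≈ 2h·tan(θ/2) = 2 × 366 × tan(22.6°) = 304.7 km.

305 km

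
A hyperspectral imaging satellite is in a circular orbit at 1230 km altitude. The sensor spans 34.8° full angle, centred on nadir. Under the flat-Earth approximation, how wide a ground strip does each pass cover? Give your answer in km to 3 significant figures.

771 km

Half-angle = 34.8°/2 = 17.4°.
Swath width ≈ 2h·tan(θ/2) = 2 × 1230 × tan(17.4°) = 770.9 km.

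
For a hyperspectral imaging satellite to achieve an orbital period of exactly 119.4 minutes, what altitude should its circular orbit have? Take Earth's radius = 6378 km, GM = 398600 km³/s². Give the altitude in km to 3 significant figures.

T = 119.4 min = 7164.0 s.
From T = 2π√(a³/μ): a = (μ T²/4π²)^(1/3) = (398600 × 7164.0² / 4π²)^(1/3) = 8032 km.
Altitude h = a − R = 8032 − 6378 = 1654 km.

1650 km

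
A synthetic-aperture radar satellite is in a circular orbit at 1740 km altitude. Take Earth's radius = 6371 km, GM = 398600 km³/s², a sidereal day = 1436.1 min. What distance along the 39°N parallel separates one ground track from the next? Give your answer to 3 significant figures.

Semi-major axis a = 6371 + 1740 = 8111 km. Period T = 2π√(a³/μ) = 2π√(8111³/398600) = 7269.8 s = 121.16 min.
Node shift per orbit = (7269.8/86166) × 360° = 30.37°.
Equatorial spacing = 30.37 × 111.2 km/° = 3377 km.
At 39° latitude, spacing = 3377 × cos(39°) = 2625 km.

2620 km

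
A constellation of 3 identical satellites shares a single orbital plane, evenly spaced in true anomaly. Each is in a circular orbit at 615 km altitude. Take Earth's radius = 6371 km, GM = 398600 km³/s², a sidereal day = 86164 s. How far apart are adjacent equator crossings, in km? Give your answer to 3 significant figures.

900 km

Semi-major axis a = 6371 + 615 = 6986 km. Period T = 2π√(a³/μ) = 2π√(6986³/398600) = 5811.0 s = 96.85 min.
Single-satellite node shift = (5811.0/86164) × 360° = 24.28°.
With 3 satellites evenly phased, successive equator crossings are 24.28/3 = 8.093° apart.
That is 8.093 × 111.2 = 900 km at the equator.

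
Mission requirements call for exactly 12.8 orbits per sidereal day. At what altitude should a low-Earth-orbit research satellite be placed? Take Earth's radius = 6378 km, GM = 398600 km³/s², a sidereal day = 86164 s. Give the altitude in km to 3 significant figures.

1330 km

Required period T = 86164 / 12.8 = 6731.6 s.
From T = 2π√(a³/μ): a = (μ T²/4π²)^(1/3) = (398600 × 6731.6² / 4π²)^(1/3) = 7706 km.
Altitude h = a − R = 7706 − 6378 = 1328 km.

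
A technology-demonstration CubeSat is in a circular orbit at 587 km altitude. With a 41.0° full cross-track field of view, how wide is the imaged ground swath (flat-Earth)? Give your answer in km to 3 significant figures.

439 km

Half-angle = 41.0°/2 = 20.5°.
Swath width ≈ 2h·tan(θ/2) = 2 × 587 × tan(20.5°) = 438.9 km.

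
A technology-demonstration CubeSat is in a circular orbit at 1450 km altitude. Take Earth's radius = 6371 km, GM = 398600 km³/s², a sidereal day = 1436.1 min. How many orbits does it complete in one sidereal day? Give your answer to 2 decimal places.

Semi-major axis a = 6371 + 1450 = 7821 km. Period T = 2π√(a³/μ) = 2π√(7821³/398600) = 6883.4 s = 114.72 min.
Orbits per sidereal day = 86166 / 6883.4 = 12.518.

12.52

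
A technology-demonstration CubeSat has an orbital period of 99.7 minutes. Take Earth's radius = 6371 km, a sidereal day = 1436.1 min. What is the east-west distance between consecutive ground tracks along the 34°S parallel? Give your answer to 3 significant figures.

T = 99.7 min = 5982.0 s.
Node shift per orbit = (5982.0/86166) × 360° = 24.99°.
Equatorial spacing = 24.99 × 111.2 km/° = 2779 km.
At 34° latitude, spacing = 2779 × cos(34°) = 2304 km.

2300 km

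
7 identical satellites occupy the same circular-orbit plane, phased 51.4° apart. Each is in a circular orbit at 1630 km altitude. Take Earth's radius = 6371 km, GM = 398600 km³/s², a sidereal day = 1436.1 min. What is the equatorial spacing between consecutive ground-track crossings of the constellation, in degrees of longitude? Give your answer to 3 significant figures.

Semi-major axis a = 6371 + 1630 = 8001 km. Period T = 2π√(a³/μ) = 2π√(8001³/398600) = 7122.4 s = 118.71 min.
Single-satellite node shift = (7122.4/86166) × 360° = 29.76°.
With 7 satellites evenly phased, successive equator crossings are 29.76/7 = 4.251° apart.

4.25°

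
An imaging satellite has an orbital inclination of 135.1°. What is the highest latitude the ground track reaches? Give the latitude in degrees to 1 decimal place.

Retrograde orbit: the ground track reaches ±(180° − i) = ±(180 − 135.1) = ±44.9°.

44.9°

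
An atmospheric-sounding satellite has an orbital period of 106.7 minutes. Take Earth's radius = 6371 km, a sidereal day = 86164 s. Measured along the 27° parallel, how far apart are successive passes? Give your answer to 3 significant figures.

T = 106.7 min = 6402.0 s.
Node shift per orbit = (6402.0/86164) × 360° = 26.75°.
Equatorial spacing = 26.75 × 111.2 km/° = 2974 km.
At 27° latitude, spacing = 2974 × cos(27°) = 2650 km.

2650 km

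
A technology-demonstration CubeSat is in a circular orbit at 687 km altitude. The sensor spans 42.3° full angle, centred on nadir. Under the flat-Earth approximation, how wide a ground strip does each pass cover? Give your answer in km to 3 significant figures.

532 km

Half-angle = 42.3°/2 = 21.15°.
Swath width ≈ 2h·tan(θ/2) = 2 × 687 × tan(21.15°) = 531.6 km.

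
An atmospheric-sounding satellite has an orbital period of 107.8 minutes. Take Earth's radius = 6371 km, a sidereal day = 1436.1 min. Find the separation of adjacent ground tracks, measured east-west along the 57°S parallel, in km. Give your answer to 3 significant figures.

1640 km

T = 107.8 min = 6468.0 s.
Node shift per orbit = (6468.0/86166) × 360° = 27.02°.
Equatorial spacing = 27.02 × 111.2 km/° = 3005 km.
At 57° latitude, spacing = 3005 × cos(57°) = 1637 km.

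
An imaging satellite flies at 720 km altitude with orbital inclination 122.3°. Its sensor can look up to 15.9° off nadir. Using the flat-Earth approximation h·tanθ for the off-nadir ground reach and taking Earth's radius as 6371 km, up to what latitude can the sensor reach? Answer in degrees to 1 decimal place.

59.5°

Retrograde orbit: the ground track reaches ±(180° − i) = ±(180 − 122.3) = ±57.7°.
Sensor half-swath on the ground ≈ 720·tan(15.9°) = 205 km = 1.84° of latitude.
Maximum observable latitude ≈ 57.7 + 1.84 = 59.5°.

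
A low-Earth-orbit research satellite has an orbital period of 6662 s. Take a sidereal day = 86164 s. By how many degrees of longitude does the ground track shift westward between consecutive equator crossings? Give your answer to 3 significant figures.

27.8°

During one orbit Earth rotates (6662.0 / 86164) × 360° = 27.83°.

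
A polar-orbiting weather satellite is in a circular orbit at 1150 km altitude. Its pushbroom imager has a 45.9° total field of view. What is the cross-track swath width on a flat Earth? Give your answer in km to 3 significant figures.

Half-angle = 45.9°/2 = 22.95°.
Swath width ≈ 2h·tan(θ/2) = 2 × 1150 × tan(22.95°) = 973.9 km.

974 km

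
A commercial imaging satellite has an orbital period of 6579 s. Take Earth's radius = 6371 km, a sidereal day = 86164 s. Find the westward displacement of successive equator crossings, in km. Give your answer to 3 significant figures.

During one orbit Earth rotates (6579.0 / 86164) × 360° = 27.49°.
At the equator that is 27.49° × (2π·6371/360) km/° = 27.49 × 111.2 = 3056 km.

3060 km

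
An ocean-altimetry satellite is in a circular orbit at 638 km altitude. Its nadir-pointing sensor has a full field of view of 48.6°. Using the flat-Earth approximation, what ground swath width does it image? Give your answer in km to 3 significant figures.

576 km

Half-angle = 48.6°/2 = 24.3°.
Swath width ≈ 2h·tan(θ/2) = 2 × 638 × tan(24.3°) = 576.1 km.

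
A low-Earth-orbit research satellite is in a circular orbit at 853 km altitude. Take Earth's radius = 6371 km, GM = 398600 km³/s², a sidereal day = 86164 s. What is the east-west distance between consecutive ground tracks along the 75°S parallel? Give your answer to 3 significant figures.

735 km

Semi-major axis a = 6371 + 853 = 7224 km. Period T = 2π√(a³/μ) = 2π√(7224³/398600) = 6110.5 s = 101.84 min.
Node shift per orbit = (6110.5/86164) × 360° = 25.53°.
Equatorial spacing = 25.53 × 111.2 km/° = 2839 km.
At 75° latitude, spacing = 2839 × cos(75°) = 735 km.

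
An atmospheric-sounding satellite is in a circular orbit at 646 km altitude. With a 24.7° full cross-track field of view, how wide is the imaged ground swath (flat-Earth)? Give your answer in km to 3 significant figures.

Half-angle = 24.7°/2 = 12.35°.
Swath width ≈ 2h·tan(θ/2) = 2 × 646 × tan(12.35°) = 282.9 km.

283 km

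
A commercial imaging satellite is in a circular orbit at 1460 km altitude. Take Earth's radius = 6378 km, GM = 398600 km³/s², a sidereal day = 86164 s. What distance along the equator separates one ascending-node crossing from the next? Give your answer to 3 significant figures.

Semi-major axis a = 6378 + 1460 = 7838 km. Period T = 2π√(a³/μ) = 2π√(7838³/398600) = 6905.9 s = 115.10 min.
During one orbit Earth rotates (6905.9 / 86164) × 360° = 28.85°.
At the equator that is 28.85° × (2π·6378/360) km/° = 28.85 × 111.3 = 3212 km.

3210 km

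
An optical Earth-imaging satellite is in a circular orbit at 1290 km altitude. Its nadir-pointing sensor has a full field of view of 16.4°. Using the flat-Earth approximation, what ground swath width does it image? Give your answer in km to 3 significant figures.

Half-angle = 16.4°/2 = 8.2°.
Swath width ≈ 2h·tan(θ/2) = 2 × 1290 × tan(8.2°) = 371.8 km.

372 km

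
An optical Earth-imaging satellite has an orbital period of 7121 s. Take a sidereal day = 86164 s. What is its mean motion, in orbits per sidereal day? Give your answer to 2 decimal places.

Orbits per sidereal day = 86164 / 7121.0 = 12.100.

12.10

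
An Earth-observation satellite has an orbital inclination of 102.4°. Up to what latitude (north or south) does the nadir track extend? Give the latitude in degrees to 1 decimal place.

Retrograde orbit: the ground track reaches ±(180° − i) = ±(180 − 102.4) = ±77.6°.

77.6°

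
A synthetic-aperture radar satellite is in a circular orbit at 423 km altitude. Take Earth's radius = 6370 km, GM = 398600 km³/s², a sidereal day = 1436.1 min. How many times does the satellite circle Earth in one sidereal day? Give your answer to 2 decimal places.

15.46

Semi-major axis a = 6370 + 423 = 6793 km. Period T = 2π√(a³/μ) = 2π√(6793³/398600) = 5571.9 s = 92.87 min.
Orbits per sidereal day = 86166 / 5571.9 = 15.464.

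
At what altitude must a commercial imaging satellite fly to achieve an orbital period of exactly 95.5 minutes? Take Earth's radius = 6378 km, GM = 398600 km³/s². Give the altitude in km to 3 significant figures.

T = 95.5 min = 5730.0 s.
From T = 2π√(a³/μ): a = (μ T²/4π²)^(1/3) = (398600 × 5730.0² / 4π²)^(1/3) = 6921 km.
Altitude h = a − R = 6921 − 6378 = 543 km.

543 km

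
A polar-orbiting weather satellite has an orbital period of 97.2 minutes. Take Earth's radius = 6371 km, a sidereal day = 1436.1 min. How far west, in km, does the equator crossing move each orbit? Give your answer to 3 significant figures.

2710 km

T = 97.2 min = 5832.0 s.
During one orbit Earth rotates (5832.0 / 86166) × 360° = 24.37°.
At the equator that is 24.37° × (2π·6371/360) km/° = 24.37 × 111.2 = 2709 km.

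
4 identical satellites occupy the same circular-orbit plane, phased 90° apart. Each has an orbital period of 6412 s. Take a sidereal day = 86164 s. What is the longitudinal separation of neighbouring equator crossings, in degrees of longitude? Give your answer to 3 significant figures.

Single-satellite node shift = (6412.0/86164) × 360° = 26.79°.
With 4 satellites evenly phased, successive equator crossings are 26.79/4 = 6.697° apart.

6.70°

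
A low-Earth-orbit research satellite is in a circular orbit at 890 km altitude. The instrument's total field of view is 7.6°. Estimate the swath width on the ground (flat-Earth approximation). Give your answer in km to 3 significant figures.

118 km

Half-angle = 7.6°/2 = 3.8°.
Swath width ≈ 2h·tan(θ/2) = 2 × 890 × tan(3.8°) = 118.2 km.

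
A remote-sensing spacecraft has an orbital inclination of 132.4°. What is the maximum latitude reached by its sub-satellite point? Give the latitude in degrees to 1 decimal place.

Retrograde orbit: the ground track reaches ±(180° − i) = ±(180 − 132.4) = ±47.6°.

47.6°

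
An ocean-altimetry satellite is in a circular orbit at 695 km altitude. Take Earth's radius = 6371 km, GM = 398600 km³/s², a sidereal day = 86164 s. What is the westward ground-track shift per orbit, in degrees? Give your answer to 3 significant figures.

24.7°

Semi-major axis a = 6371 + 695 = 7066 km. Period T = 2π√(a³/μ) = 2π√(7066³/398600) = 5911.1 s = 98.52 min.
During one orbit Earth rotates (5911.1 / 86164) × 360° = 24.70°.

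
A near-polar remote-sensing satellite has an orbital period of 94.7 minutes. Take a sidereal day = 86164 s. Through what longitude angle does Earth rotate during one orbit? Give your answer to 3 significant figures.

T = 94.7 min = 5682.0 s.
During one orbit Earth rotates (5682.0 / 86164) × 360° = 23.74°.

23.7°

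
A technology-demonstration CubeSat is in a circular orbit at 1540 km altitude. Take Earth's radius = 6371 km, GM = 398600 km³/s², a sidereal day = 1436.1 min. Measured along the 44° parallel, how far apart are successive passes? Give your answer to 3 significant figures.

Semi-major axis a = 6371 + 1540 = 7911 km. Period T = 2π√(a³/μ) = 2π√(7911³/398600) = 7002.6 s = 116.71 min.
Node shift per orbit = (7002.6/86166) × 360° = 29.26°.
Equatorial spacing = 29.26 × 111.2 km/° = 3253 km.
At 44° latitude, spacing = 3253 × cos(44°) = 2340 km.

2340 km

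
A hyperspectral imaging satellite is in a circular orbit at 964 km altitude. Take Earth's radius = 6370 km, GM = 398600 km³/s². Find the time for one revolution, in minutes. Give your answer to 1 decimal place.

104.2 min

Semi-major axis a = 6370 + 964 = 7334 km. Period T = 2π√(a³/μ) = 2π√(7334³/398600) = 6250.6 s = 104.18 min.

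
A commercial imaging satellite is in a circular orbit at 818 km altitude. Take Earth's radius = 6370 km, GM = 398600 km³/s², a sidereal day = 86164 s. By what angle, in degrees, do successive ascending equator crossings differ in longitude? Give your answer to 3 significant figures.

Semi-major axis a = 6370 + 818 = 7188 km. Period T = 2π√(a³/μ) = 2π√(7188³/398600) = 6064.9 s = 101.08 min.
During one orbit Earth rotates (6064.9 / 86164) × 360° = 25.34°.

25.3°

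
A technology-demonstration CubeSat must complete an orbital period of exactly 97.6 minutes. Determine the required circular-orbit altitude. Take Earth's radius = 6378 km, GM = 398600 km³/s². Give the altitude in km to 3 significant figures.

644 km

T = 97.6 min = 5856.0 s.
From T = 2π√(a³/μ): a = (μ T²/4π²)^(1/3) = (398600 × 5856.0² / 4π²)^(1/3) = 7022 km.
Altitude h = a − R = 7022 − 6378 = 644 km.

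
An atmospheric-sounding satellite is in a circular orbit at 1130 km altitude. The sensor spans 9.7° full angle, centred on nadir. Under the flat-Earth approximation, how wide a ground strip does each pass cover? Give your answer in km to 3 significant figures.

192 km

Half-angle = 9.7°/2 = 4.85°.
Swath width ≈ 2h·tan(θ/2) = 2 × 1130 × tan(4.85°) = 191.8 km.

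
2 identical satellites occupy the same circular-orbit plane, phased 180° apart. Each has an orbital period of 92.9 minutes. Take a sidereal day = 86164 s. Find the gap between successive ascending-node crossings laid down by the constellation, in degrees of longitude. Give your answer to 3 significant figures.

11.6°

T = 92.9 min = 5574.0 s.
Single-satellite node shift = (5574.0/86164) × 360° = 23.29°.
With 2 satellites evenly phased, successive equator crossings are 23.29/2 = 11.644° apart.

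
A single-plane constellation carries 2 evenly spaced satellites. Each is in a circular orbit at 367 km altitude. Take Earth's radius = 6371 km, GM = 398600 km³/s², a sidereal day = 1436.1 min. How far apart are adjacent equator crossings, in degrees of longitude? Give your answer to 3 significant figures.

Semi-major axis a = 6371 + 367 = 6738 km. Period T = 2π√(a³/μ) = 2π√(6738³/398600) = 5504.4 s = 91.74 min.
Single-satellite node shift = (5504.4/86166) × 360° = 23.00°.
With 2 satellites evenly phased, successive equator crossings are 23.00/2 = 11.499° apart.

11.5°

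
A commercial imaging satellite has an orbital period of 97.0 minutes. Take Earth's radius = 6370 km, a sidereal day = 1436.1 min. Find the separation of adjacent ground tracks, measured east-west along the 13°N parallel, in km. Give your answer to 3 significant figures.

2630 km

T = 97.0 min = 5820.0 s.
Node shift per orbit = (5820.0/86166) × 360° = 24.32°.
Equatorial spacing = 24.32 × 111.2 km/° = 2703 km.
At 13° latitude, spacing = 2703 × cos(13°) = 2634 km.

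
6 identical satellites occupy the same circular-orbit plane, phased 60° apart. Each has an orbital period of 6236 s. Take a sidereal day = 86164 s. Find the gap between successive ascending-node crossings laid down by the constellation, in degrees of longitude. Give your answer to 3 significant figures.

4.34°

Single-satellite node shift = (6236.0/86164) × 360° = 26.05°.
With 6 satellites evenly phased, successive equator crossings are 26.05/6 = 4.342° apart.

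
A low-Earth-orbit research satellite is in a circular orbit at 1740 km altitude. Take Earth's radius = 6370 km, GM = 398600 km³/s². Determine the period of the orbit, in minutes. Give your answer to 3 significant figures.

Semi-major axis a = 6370 + 1740 = 8110 km. Period T = 2π√(a³/μ) = 2π√(8110³/398600) = 7268.5 s = 121.14 min.

121 min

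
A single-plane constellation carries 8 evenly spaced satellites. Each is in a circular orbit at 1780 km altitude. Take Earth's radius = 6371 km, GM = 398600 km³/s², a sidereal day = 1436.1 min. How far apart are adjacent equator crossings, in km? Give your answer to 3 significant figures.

Semi-major axis a = 6371 + 1780 = 8151 km. Period T = 2π√(a³/μ) = 2π√(8151³/398600) = 7323.6 s = 122.06 min.
Single-satellite node shift = (7323.6/86166) × 360° = 30.60°.
With 8 satellites evenly phased, successive equator crossings are 30.60/8 = 3.825° apart.
That is 3.825 × 111.2 = 425 km at the equator.

425 km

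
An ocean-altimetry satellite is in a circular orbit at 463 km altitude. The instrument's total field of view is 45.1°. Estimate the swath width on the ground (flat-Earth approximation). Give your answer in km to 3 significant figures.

Half-angle = 45.1°/2 = 22.55°.
Swath width ≈ 2h·tan(θ/2) = 2 × 463 × tan(22.55°) = 384.5 km.

385 km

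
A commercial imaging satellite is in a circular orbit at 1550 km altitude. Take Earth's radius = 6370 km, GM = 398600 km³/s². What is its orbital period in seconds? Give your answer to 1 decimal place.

Semi-major axis a = 6370 + 1550 = 7920 km. Period T = 2π√(a³/μ) = 2π√(7920³/398600) = 7014.5 s = 116.91 min.

7014.5 seconds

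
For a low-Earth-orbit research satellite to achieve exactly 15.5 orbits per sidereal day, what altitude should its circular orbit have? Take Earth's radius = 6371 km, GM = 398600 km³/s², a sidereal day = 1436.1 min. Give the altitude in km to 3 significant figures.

412 km

Required period T = 86166 / 15.5 = 5559.1 s.
From T = 2π√(a³/μ): a = (μ T²/4π²)^(1/3) = (398600 × 5559.1² / 4π²)^(1/3) = 6783 km.
Altitude h = a − R = 6783 − 6371 = 412 km.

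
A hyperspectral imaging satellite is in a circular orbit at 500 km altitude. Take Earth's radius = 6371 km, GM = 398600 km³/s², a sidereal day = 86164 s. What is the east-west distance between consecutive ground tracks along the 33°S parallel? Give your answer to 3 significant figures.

2210 km

Semi-major axis a = 6371 + 500 = 6871 km. Period T = 2π√(a³/μ) = 2π√(6871³/398600) = 5668.1 s = 94.47 min.
Node shift per orbit = (5668.1/86164) × 360° = 23.68°.
Equatorial spacing = 23.68 × 111.2 km/° = 2633 km.
At 33° latitude, spacing = 2633 × cos(33°) = 2208 km.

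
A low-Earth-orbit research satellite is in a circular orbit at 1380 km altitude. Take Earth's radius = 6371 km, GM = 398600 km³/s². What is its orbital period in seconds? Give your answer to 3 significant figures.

6790 seconds

Semi-major axis a = 6371 + 1380 = 7751 km. Period T = 2π√(a³/μ) = 2π√(7751³/398600) = 6791.2 s = 113.19 min.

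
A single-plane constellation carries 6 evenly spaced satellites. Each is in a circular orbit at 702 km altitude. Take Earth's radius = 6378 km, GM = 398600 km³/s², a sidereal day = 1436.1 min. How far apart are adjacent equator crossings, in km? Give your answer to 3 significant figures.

Semi-major axis a = 6378 + 702 = 7080 km. Period T = 2π√(a³/μ) = 2π√(7080³/398600) = 5928.7 s = 98.81 min.
Single-satellite node shift = (5928.7/86166) × 360° = 24.77°.
With 6 satellites evenly phased, successive equator crossings are 24.77/6 = 4.128° apart.
That is 4.128 × 111.3 = 460 km at the equator.

460 km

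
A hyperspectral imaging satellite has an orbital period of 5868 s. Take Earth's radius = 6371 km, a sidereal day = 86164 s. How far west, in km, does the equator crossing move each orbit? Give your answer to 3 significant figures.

During one orbit Earth rotates (5868.0 / 86164) × 360° = 24.52°.
At the equator that is 24.52° × (2π·6371/360) km/° = 24.52 × 111.2 = 2726 km.

2730 km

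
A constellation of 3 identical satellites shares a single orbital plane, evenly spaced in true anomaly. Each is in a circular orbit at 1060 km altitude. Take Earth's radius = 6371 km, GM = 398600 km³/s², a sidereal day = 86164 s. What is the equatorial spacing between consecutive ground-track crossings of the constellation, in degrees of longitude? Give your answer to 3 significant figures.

Semi-major axis a = 6371 + 1060 = 7431 km. Period T = 2π√(a³/μ) = 2π√(7431³/398600) = 6375.0 s = 106.25 min.
Single-satellite node shift = (6375.0/86164) × 360° = 26.64°.
With 3 satellites evenly phased, successive equator crossings are 26.64/3 = 8.878° apart.

8.88°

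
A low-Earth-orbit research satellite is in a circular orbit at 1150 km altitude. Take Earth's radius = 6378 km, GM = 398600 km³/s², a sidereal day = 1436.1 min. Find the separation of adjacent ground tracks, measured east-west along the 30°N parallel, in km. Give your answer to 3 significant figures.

2620 km

Semi-major axis a = 6378 + 1150 = 7528 km. Period T = 2π√(a³/μ) = 2π√(7528³/398600) = 6500.3 s = 108.34 min.
Node shift per orbit = (6500.3/86166) × 360° = 27.16°.
Equatorial spacing = 27.16 × 111.3 km/° = 3023 km.
At 30° latitude, spacing = 3023 × cos(30°) = 2618 km.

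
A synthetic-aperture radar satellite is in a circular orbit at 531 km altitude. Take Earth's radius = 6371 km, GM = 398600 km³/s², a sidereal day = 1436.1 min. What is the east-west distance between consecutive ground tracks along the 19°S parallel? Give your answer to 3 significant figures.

Semi-major axis a = 6371 + 531 = 6902 km. Period T = 2π√(a³/μ) = 2π√(6902³/398600) = 5706.6 s = 95.11 min.
Node shift per orbit = (5706.6/86166) × 360° = 23.84°.
Equatorial spacing = 23.84 × 111.2 km/° = 2651 km.
At 19° latitude, spacing = 2651 × cos(19°) = 2507 km.

2510 km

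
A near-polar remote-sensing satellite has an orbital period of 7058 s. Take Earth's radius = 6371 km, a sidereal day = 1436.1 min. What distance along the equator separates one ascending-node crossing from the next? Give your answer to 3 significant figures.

3280 km

During one orbit Earth rotates (7058.0 / 86166) × 360° = 29.49°.
At the equator that is 29.49° × (2π·6371/360) km/° = 29.49 × 111.2 = 3279 km.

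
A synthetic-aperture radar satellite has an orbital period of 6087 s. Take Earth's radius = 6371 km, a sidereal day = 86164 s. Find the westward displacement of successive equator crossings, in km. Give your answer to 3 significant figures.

2830 km

During one orbit Earth rotates (6087.0 / 86164) × 360° = 25.43°.
At the equator that is 25.43° × (2π·6371/360) km/° = 25.43 × 111.2 = 2828 km.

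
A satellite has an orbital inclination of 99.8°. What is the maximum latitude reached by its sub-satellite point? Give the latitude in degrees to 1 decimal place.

80.2°

Retrograde orbit: the ground track reaches ±(180° − i) = ±(180 − 99.8) = ±80.2°.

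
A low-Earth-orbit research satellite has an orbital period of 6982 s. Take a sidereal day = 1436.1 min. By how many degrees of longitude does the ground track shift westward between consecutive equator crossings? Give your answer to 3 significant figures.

29.2°

During one orbit Earth rotates (6982.0 / 86166) × 360° = 29.17°.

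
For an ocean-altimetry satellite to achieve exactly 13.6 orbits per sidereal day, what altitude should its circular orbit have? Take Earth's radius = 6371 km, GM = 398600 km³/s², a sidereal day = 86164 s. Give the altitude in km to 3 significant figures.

Required period T = 86164 / 13.6 = 6335.6 s.
From T = 2π√(a³/μ): a = (μ T²/4π²)^(1/3) = (398600 × 6335.6² / 4π²)^(1/3) = 7400 km.
Altitude h = a − R = 7400 − 6371 = 1029 km.

1030 km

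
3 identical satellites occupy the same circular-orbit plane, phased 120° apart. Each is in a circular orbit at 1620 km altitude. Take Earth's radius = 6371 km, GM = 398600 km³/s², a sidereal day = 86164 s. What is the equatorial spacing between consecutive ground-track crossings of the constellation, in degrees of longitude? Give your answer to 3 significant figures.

Semi-major axis a = 6371 + 1620 = 7991 km. Period T = 2π√(a³/μ) = 2π√(7991³/398600) = 7109.1 s = 118.48 min.
Single-satellite node shift = (7109.1/86164) × 360° = 29.70°.
With 3 satellites evenly phased, successive equator crossings are 29.70/3 = 9.901° apart.

9.90°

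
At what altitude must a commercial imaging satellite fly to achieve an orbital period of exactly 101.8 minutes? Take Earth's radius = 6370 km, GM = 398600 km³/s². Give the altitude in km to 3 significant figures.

852 km

T = 101.8 min = 6108.0 s.
From T = 2π√(a³/μ): a = (μ T²/4π²)^(1/3) = (398600 × 6108.0² / 4π²)^(1/3) = 7222 km.
Altitude h = a − R = 7222 − 6370 = 852 km.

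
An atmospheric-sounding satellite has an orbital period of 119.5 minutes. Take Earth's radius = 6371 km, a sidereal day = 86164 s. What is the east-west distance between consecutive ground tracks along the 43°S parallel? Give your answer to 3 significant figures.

2440 km

T = 119.5 min = 7170.0 s.
Node shift per orbit = (7170.0/86164) × 360° = 29.96°.
Equatorial spacing = 29.96 × 111.2 km/° = 3331 km.
At 43° latitude, spacing = 3331 × cos(43°) = 2436 km.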